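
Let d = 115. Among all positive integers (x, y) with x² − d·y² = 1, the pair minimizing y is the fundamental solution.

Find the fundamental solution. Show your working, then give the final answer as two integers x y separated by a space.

1126 105

d=115: √d = [10; 1,2,1,1,1,1,1,2,1,20] (ℓ=10, even), read p_9/q_9
k=0  a_k=10  p_k/q_k = 10/1
…
k=2  a_k=2  p_k/q_k = 32/3
…
k=5  a_k=1  p_k/q_k = 118/11
…
k=8  a_k=2  p_k/q_k = 815/76
k=9  a_k=1  p_k/q_k = 1126/105
→ (1126, 105).  Check: 1126²=1267876, 115·105²=1267875, difference 1.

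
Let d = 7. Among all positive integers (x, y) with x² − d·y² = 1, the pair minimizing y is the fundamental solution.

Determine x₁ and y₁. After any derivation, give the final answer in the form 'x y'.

d=7: √d = [2; 1,1,1,4] (ℓ=4, even), read p_3/q_3
i=0: a=2 ⇒ p=2, q=1
i=1: a=1 ⇒ p=3, q=1
i=2: a=1 ⇒ p=5, q=2
i=3: a=1 ⇒ p=8, q=3
fundamental: x₁=8, y₁=3  (since 64 − 7·9 = 1)

8 3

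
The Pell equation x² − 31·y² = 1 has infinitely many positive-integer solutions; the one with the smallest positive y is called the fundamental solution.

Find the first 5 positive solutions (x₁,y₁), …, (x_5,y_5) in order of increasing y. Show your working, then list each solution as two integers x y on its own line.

1520 273
4620799 829920
14047227440 2522956527
42703566796801 7669787012160
129818829015047600 23316149994009873

[5; 1,1,3,5,3,1,1,10] for √31; ℓ=8 ⇒ convergent index 7
step 0: (5, 1)  from 5·(1,0) + (0,1)
…
step 4: (206, 37)  from 5·(39,7) + (11,2)
…
step 6: (863, 155)  from 1·(657,118) + (206,37)
step 7: (1520, 273)  from 1·(863,155) + (657,118)
→ (1520, 273).  Check: 1520²=2310400, 31·273²=2310399, difference 1.
k=2:  x_2 = 1520·1520+31·273·273 = 4620799,  y_2 = 1520·273+273·1520 = 829920
k=3:  x_3 = 1520·4620799+31·273·829920 = 14047227440,  y_3 = 1520·829920+273·4620799 = 2522956527
k=4:  x_4 = 1520·14047227440+31·273·2522956527 = 42703566796801,  y_4 = 1520·2522956527+273·14047227440 = 7669787012160
k=5:  x_5 = 1520·42703566796801+31·273·7669787012160 = 129818829015047600,  y_5 = 1520·7669787012160+273·42703566796801 = 23316149994009873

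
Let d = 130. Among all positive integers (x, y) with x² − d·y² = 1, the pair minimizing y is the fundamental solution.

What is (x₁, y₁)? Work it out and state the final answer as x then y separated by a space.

6499 570

[11; 2,2,22] for √130; ℓ=3 ⇒ convergent index 5
k=0  a_k=11  p_k/q_k = 11/1
…
k=2  a_k=2  p_k/q_k = 57/5
k=3  a_k=22  p_k/q_k = 1277/112
k=4  a_k=2  p_k/q_k = 2611/229
k=5  a_k=2  p_k/q_k = 6499/570
(x₁, y₁) = (6499, 570);  6499² − 130·570² = 1 ✓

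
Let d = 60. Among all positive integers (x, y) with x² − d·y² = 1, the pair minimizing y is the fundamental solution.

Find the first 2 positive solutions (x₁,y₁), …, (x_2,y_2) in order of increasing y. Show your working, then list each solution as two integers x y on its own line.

31 4
1921 248

d=60: √d = [7; 1,2,1,14] (ℓ=4, even), read p_3/q_3
a_0=7:  p_0=7·1+0=7,  q_0=7·0+1=1
a_1=1:  p_1=1·7+1=8,  q_1=1·1+0=1
a_2=2:  p_2=2·8+7=23,  q_2=2·1+1=3
a_3=1:  p_3=1·23+8=31,  q_3=1·3+1=4
→ (31, 4).  Check: 31²=961, 60·4²=960, difference 1.
n=2: (31,4)∘(31,4) = (31·31+60·4·4, 31·4+4·31) = (1921,248)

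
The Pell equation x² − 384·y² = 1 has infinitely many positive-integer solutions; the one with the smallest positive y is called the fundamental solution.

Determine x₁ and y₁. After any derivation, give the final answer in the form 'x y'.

d=384: √d = [19; 1,1,2,9,2,1,1,38] (ℓ=8, even), read p_7/q_7
a_0=19:  p_0=19·1+0=19,  q_0=19·0+1=1
…
a_2=1:  p_2=1·20+19=39,  q_2=1·1+1=2
…
a_6=1:  p_6=1·1940+921=2861,  q_6=1·99+47=146
a_7=1:  p_7=1·2861+1940=4801,  q_7=1·146+99=245
→ (4801, 245).  Check: 4801²=23049601, 384·245²=23049600, difference 1.

4801 245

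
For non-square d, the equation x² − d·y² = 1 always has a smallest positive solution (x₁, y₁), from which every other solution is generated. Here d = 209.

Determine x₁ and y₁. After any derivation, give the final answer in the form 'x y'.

d=209: √d = [14; 2,5,3,2,3,5,2,28] (ℓ=8, even), read p_7/q_7
i=0: a=14 ⇒ p=14, q=1
…
i=5: a=3 ⇒ p=4019, q=278
i=6: a=5 ⇒ p=21266, q=1471
i=7: a=2 ⇒ p=46551, q=3220
→ (46551, 3220).  Check: 46551²=2166995601, 209·3220²=2166995600, difference 1.

46551 3220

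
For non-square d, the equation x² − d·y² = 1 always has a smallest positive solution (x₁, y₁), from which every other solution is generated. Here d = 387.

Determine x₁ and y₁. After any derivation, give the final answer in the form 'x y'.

d=387: √d = [19; 1,2,19,2,1,38] (ℓ=6, even), read p_5/q_5
k=0  a_k=19  p_k/q_k = 19/1
…
k=3  a_k=19  p_k/q_k = 1141/58
k=4  a_k=2  p_k/q_k = 2341/119
k=5  a_k=1  p_k/q_k = 3482/177
→ (3482, 177).  Check: 3482²=12124324, 387·177²=12124323, difference 1.

3482 177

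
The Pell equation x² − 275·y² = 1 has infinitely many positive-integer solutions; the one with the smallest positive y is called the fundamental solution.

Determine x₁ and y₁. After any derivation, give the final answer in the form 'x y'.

d=275: √d = [16; 1,1,2,1,1,32] (ℓ=6, even), read p_5/q_5
i=0: a=16 ⇒ p=16, q=1
i=1: a=1 ⇒ p=17, q=1
i=2: a=1 ⇒ p=33, q=2
i=3: a=2 ⇒ p=83, q=5
i=4: a=1 ⇒ p=116, q=7
i=5: a=1 ⇒ p=199, q=12
(x₁, y₁) = (199, 12);  199² − 275·12² = 1 ✓

199 12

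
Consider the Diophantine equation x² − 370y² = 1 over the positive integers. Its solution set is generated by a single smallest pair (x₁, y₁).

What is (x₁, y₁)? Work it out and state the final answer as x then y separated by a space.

√370 → a₀=19, period (4,4,38); ℓ=3 odd so k=5
step 0: (19, 1)  from 19·(1,0) + (0,1)
…
step 2: (327, 17)  from 4·(77,4) + (19,1)
step 3: (12503, 650)  from 38·(327,17) + (77,4)
step 4: (50339, 2617)  from 4·(12503,650) + (327,17)
step 5: (213859, 11118)  from 4·(50339,2617) + (12503,650)
fundamental: x₁=213859, y₁=11118  (since 45735671881 − 370·123609924 = 1)

213859 11118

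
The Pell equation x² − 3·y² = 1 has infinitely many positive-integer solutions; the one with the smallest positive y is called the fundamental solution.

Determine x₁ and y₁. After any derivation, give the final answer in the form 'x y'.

√3 = [1; 1,2, …], period ℓ=2 (even) → k=1
i=0: a=1 ⇒ p=1, q=1
i=1: a=1 ⇒ p=2, q=1
→ (2, 1).  Check: 2²=4, 3·1²=3, difference 1.

2 1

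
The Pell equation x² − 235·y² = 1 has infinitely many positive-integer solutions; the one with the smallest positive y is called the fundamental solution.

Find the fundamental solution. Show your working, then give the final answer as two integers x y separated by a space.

46 3

√235 → a₀=15, period (3,30); ℓ=2 even so k=1
step 0: (15, 1)  from 15·(1,0) + (0,1)
step 1: (46, 3)  from 3·(15,1) + (1,0)
→ (46, 3).  Check: 46²=2116, 235·3²=2115, difference 1.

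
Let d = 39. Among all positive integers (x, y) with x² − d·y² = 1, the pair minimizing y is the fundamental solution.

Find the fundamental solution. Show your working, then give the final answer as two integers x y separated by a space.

25 4

d=39: √d = [6; 4,12] (ℓ=2, even), read p_1/q_1
step 0: (6, 1)  from 6·(1,0) + (0,1)
step 1: (25, 4)  from 4·(6,1) + (1,0)
(x₁, y₁) = (25, 4);  25² − 39·4² = 1 ✓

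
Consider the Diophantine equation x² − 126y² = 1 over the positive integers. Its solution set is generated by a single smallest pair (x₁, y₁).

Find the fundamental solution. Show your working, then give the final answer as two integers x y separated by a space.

d=126: √d = [11; 4,2,4,22] (ℓ=4, even), read p_3/q_3
a_0=11:  p_0=11·1+0=11,  q_0=11·0+1=1
…
a_2=2:  p_2=2·45+11=101,  q_2=2·4+1=9
a_3=4:  p_3=4·101+45=449,  q_3=4·9+4=40
fundamental: x₁=449, y₁=40  (since 201601 − 126·1600 = 1)

449 40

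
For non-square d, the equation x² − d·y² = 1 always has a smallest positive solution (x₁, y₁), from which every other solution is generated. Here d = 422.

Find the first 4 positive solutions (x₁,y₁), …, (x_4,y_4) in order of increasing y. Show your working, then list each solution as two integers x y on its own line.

7022501 341850
98631040590001 4801283933700
1385273162348638202501 67434042451384025550
19456164335732849620362360001 947111261097768740333867400

d=422: √d = [20; 1,1,5,2,1,…,1,1,40] (ℓ=14, even), read p_13/q_13
a_0=20:  p_0=20·1+0=20,  q_0=20·0+1=1
…
a_2=1:  p_2=1·21+20=41,  q_2=1·1+1=2
a_3=5:  p_3=5·41+21=226,  q_3=5·2+1=11
a_4=2:  p_4=2·226+41=493,  q_4=2·11+2=24
a_5=1:  p_5=1·493+226=719,  q_5=1·24+11=35
a_6=3:  p_6=3·719+493=2650,  q_6=3·35+24=129
…
a_8=3:  p_8=3·53719+2650=163807,  q_8=3·2615+129=7974
…
a_12=1:  p_12=1·3211821+598859=3810680,  q_12=1·156349+29152=185501
a_13=1:  p_13=1·3810680+3211821=7022501,  q_13=1·185501+156349=341850
→ (7022501, 341850).  Check: 7022501²=49315520295001, 422·341850²=49315520295000, difference 1.
(7022501+341850√422)^2 = 98631040590001 + 4801283933700√422
(7022501+341850√422)^3 = 1385273162348638202501 + 67434042451384025550√422
(7022501+341850√422)^4 = 19456164335732849620362360001 + 947111261097768740333867400√422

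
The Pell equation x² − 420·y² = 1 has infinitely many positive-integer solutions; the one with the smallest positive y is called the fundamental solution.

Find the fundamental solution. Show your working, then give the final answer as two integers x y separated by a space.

41 2

√420 → a₀=20, period (2,40); ℓ=2 even so k=1
step 0: (20, 1)  from 20·(1,0) + (0,1)
step 1: (41, 2)  from 2·(20,1) + (1,0)
→ (41, 2).  Check: 41²=1681, 420·2²=1680, difference 1.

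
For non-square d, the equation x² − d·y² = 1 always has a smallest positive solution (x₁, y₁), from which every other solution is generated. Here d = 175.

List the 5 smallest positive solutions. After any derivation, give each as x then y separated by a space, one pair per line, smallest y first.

√175 = [13; 4,2,1,2,4,26, …], period ℓ=6 (even) → k=5
a_0=13:  p_0=13·1+0=13,  q_0=13·0+1=1
a_1=4:  p_1=4·13+1=53,  q_1=4·1+0=4
a_2=2:  p_2=2·53+13=119,  q_2=2·4+1=9
…
a_4=2:  p_4=2·172+119=463,  q_4=2·13+9=35
a_5=4:  p_5=4·463+172=2024,  q_5=4·35+13=153
→ (2024, 153).  Check: 2024²=4096576, 175·153²=4096575, difference 1.
(2024+153√175)^2 = 8193151 + 619344√175
(2024+153√175)^3 = 33165873224 + 2507104359√175
(2024+153√175)^4 = 134255446617601 + 10148757825888√175
(2024+153√175)^5 = 543466014742175624 + 41082169172090265√175

2024 153
8193151 619344
33165873224 2507104359
134255446617601 10148757825888
543466014742175624 41082169172090265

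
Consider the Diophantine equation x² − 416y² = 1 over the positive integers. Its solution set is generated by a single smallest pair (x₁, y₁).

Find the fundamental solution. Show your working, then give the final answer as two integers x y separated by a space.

[20; 2,1,1,9,1,1,2,40] for √416; ℓ=8 ⇒ convergent index 7
step 0: (20, 1)  from 20·(1,0) + (0,1)
…
step 2: (61, 3)  from 1·(41,2) + (20,1)
step 3: (102, 5)  from 1·(61,3) + (41,2)
step 4: (979, 48)  from 9·(102,5) + (61,3)
step 5: (1081, 53)  from 1·(979,48) + (102,5)
step 6: (2060, 101)  from 1·(1081,53) + (979,48)
step 7: (5201, 255)  from 2·(2060,101) + (1081,53)
→ (5201, 255).  Check: 5201²=27050401, 416·255²=27050400, difference 1.

5201 255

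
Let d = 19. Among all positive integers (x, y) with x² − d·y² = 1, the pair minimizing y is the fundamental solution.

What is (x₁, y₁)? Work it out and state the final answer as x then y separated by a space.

170 39

√19 → a₀=4, period (2,1,3,1,2,8); ℓ=6 even so k=5
i=0: a=4 ⇒ p=4, q=1
i=1: a=2 ⇒ p=9, q=2
i=2: a=1 ⇒ p=13, q=3
…
i=4: a=1 ⇒ p=61, q=14
i=5: a=2 ⇒ p=170, q=39
fundamental: x₁=170, y₁=39  (since 28900 − 19·1521 = 1)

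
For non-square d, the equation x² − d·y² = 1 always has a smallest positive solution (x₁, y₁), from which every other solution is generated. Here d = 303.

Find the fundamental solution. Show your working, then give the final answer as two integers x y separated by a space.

2524 145

√303 → a₀=17, period (2,2,5,2,2,34); ℓ=6 even so k=5
a_0=17:  p_0=17·1+0=17,  q_0=17·0+1=1
a_1=2:  p_1=2·17+1=35,  q_1=2·1+0=2
…
a_4=2:  p_4=2·470+87=1027,  q_4=2·27+5=59
a_5=2:  p_5=2·1027+470=2524,  q_5=2·59+27=145
fundamental: x₁=2524, y₁=145  (since 6370576 − 303·21025 = 1)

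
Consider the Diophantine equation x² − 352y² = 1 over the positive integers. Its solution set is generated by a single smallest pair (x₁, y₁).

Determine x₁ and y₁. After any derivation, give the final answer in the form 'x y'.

√352 = [18; 1,3,5,9,5,3,1,36, …], period ℓ=8 (even) → k=7
step 0: (18, 1)  from 18·(1,0) + (0,1)
…
step 2: (75, 4)  from 3·(19,1) + (18,1)
…
step 5: (18499, 986)  from 5·(3621,193) + (394,21)
step 6: (59118, 3151)  from 3·(18499,986) + (3621,193)
step 7: (77617, 4137)  from 1·(59118,3151) + (18499,986)
(x₁, y₁) = (77617, 4137);  77617² − 352·4137² = 1 ✓

77617 4137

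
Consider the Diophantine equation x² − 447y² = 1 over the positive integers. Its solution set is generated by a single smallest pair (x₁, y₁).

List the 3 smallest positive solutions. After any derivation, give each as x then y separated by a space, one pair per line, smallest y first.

148 7
43807 2072
12966724 613305

d=447: √d = [21; 7,42] (ℓ=2, even), read p_1/q_1
i=0: a=21 ⇒ p=21, q=1
i=1: a=7 ⇒ p=148, q=7
fundamental: x₁=148, y₁=7  (since 21904 − 447·49 = 1)
k=2:  x_2 = 148·148+447·7·7 = 43807,  y_2 = 148·7+7·148 = 2072
k=3:  x_3 = 148·43807+447·7·2072 = 12966724,  y_3 = 148·2072+7·43807 = 613305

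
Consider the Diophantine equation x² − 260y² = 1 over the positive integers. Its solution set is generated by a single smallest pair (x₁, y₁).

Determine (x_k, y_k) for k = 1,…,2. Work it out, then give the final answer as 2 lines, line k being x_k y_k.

129 8
33281 2064

√260 → a₀=16, period (8,32); ℓ=2 even so k=1
step 0: (16, 1)  from 16·(1,0) + (0,1)
step 1: (129, 8)  from 8·(16,1) + (1,0)
fundamental: x₁=129, y₁=8  (since 16641 − 260·64 = 1)
(129+8√260)^2 = 33281 + 2064√260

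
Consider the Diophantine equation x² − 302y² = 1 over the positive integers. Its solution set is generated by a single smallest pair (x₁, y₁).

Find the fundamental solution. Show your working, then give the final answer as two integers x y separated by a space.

[17; 2,1,1,1,4,…,1,2,34] for √302; ℓ=16 ⇒ convergent index 15
step 0: (17, 1)  from 17·(1,0) + (0,1)
…
step 5: (643, 37)  from 4·(139,8) + (87,5)
…
step 7: (2068, 119)  from 1·(1425,82) + (643,37)
step 8: (34513, 1986)  from 16·(2068,119) + (1425,82)
step 9: (36581, 2105)  from 1·(34513,1986) + (2068,119)
step 10: (107675, 6196)  from 2·(36581,2105) + (34513,1986)
step 11: (467281, 26889)  from 4·(107675,6196) + (36581,2105)
…
step 13: (1042237, 59974)  from 1·(574956,33085) + (467281,26889)
step 14: (1617193, 93059)  from 1·(1042237,59974) + (574956,33085)
step 15: (4276623, 246092)  from 2·(1617193,93059) + (1042237,59974)
(x₁, y₁) = (4276623, 246092);  4276623² − 302·246092² = 1 ✓

4276623 246092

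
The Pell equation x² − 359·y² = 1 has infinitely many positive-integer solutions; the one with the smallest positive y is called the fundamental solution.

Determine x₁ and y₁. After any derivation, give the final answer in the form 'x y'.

√359 = [18; 1,17,1,36, …], period ℓ=4 (even) → k=3
i=0: a=18 ⇒ p=18, q=1
i=1: a=1 ⇒ p=19, q=1
i=2: a=17 ⇒ p=341, q=18
i=3: a=1 ⇒ p=360, q=19
(x₁, y₁) = (360, 19);  360² − 359·19² = 1 ✓

360 19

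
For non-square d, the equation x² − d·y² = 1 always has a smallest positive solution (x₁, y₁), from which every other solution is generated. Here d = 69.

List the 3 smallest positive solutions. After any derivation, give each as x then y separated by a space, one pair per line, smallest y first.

[8; 3,3,1,4,1,3,3,16] for √69; ℓ=8 ⇒ convergent index 7
i=0: a=8 ⇒ p=8, q=1
i=1: a=3 ⇒ p=25, q=3
…
i=3: a=1 ⇒ p=108, q=13
…
i=6: a=3 ⇒ p=2384, q=287
i=7: a=3 ⇒ p=7775, q=936
→ (7775, 936).  Check: 7775²=60450625, 69·936²=60450624, difference 1.
k=2:  x_2 = 7775·7775+69·936·936 = 120901249,  y_2 = 7775·936+936·7775 = 14554800
k=3:  x_3 = 7775·120901249+69·936·14554800 = 1880014414175,  y_3 = 7775·14554800+936·120901249 = 226327139064

7775 936
120901249 14554800
1880014414175 226327139064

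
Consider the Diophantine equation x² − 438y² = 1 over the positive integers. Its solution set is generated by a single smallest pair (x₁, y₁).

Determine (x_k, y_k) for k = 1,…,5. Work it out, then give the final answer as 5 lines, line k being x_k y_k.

293 14
171697 8204
100614149 4807530
58959719617 2817204376
34550295081413 1650876956806

d=438: √d = [20; 1,12,1,40] (ℓ=4, even), read p_3/q_3
i=0: a=20 ⇒ p=20, q=1
i=1: a=1 ⇒ p=21, q=1
i=2: a=12 ⇒ p=272, q=13
i=3: a=1 ⇒ p=293, q=14
→ (293, 14).  Check: 293²=85849, 438·14²=85848, difference 1.
k=2:  x_2 = 293·293+438·14·14 = 171697,  y_2 = 293·14+14·293 = 8204
k=3:  x_3 = 293·171697+438·14·8204 = 100614149,  y_3 = 293·8204+14·171697 = 4807530
k=4:  x_4 = 293·100614149+438·14·4807530 = 58959719617,  y_4 = 293·4807530+14·100614149 = 2817204376
k=5:  x_5 = 293·58959719617+438·14·2817204376 = 34550295081413,  y_5 = 293·2817204376+14·58959719617 = 1650876956806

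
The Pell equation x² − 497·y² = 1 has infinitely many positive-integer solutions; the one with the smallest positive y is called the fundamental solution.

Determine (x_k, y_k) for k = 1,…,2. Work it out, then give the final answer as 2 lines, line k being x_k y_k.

1201887 53912
2889064721537 129592263888

√497 → a₀=22, period (3,2,2,5,6,5,2,2,3,44); ℓ=10 even so k=9
step 0: (22, 1)  from 22·(1,0) + (0,1)
step 1: (67, 3)  from 3·(22,1) + (1,0)
step 2: (156, 7)  from 2·(67,3) + (22,1)
…
step 4: (2051, 92)  from 5·(379,17) + (156,7)
step 5: (12685, 569)  from 6·(2051,92) + (379,17)
…
step 8: (352750, 15823)  from 2·(143637,6443) + (65476,2937)
step 9: (1201887, 53912)  from 3·(352750,15823) + (143637,6443)
(x₁, y₁) = (1201887, 53912);  1201887² − 497·53912² = 1 ✓
(1201887+53912√497)^2 = 2889064721537 + 129592263888√497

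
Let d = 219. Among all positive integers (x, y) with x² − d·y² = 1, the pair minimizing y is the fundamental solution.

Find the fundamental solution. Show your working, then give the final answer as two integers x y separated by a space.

74 5

[14; 1,3,1,28] for √219; ℓ=4 ⇒ convergent index 3
k=0  a_k=14  p_k/q_k = 14/1
k=1  a_k=1  p_k/q_k = 15/1
k=2  a_k=3  p_k/q_k = 59/4
k=3  a_k=1  p_k/q_k = 74/5
→ (74, 5).  Check: 74²=5476, 219·5²=5475, difference 1.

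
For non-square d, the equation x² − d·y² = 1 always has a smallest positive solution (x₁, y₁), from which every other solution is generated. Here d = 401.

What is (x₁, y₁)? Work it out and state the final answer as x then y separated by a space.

801 40

√401 = [20; 40, …], period ℓ=1 (odd) → k=1
k=0  a_k=20  p_k/q_k = 20/1
k=1  a_k=40  p_k/q_k = 801/40
→ (801, 40).  Check: 801²=641601, 401·40²=641600, difference 1.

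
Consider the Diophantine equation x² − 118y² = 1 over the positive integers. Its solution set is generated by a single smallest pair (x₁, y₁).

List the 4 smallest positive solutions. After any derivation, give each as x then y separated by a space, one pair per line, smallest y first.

d=118: √d = [10; 1,6,3,2,10,2,3,6,1,20] (ℓ=10, even), read p_9/q_9
k=0  a_k=10  p_k/q_k = 10/1
k=1  a_k=1  p_k/q_k = 11/1
k=2  a_k=6  p_k/q_k = 76/7
…
k=5  a_k=10  p_k/q_k = 5779/532
k=6  a_k=2  p_k/q_k = 12112/1115
k=7  a_k=3  p_k/q_k = 42115/3877
k=8  a_k=6  p_k/q_k = 264802/24377
k=9  a_k=1  p_k/q_k = 306917/28254
(x₁, y₁) = (306917, 28254);  306917² − 118·28254² = 1 ✓
n=2: (306917,28254)∘(306917,28254) = (306917·306917+118·28254·28254, 306917·28254+28254·306917) = (188396089777,17343265836)
n=3: (188396089777,17343265836)∘(306917,28254) = (306917·188396089777+118·28254·17343265836, 306917·17343265836+28254·188396089777) = (115643925371868101,10645886241146970)
n=4: (115643925371868101,10645886241146970)∘(306917,28254) = (306917·115643925371868101+118·28254·10645886241146970, 306917·10645886241146970+28254·115643925371868101) = (70986173286526887819457,6534806934930865917144)

306917 28254
188396089777 17343265836
115643925371868101 10645886241146970
70986173286526887819457 6534806934930865917144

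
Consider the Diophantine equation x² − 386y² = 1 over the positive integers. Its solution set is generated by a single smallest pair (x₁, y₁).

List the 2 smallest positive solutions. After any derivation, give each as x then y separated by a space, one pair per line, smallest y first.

111555 5678
24889036049 1266818580

[19; 1,1,1,4,1,18,1,4,1,1,1,38] for √386; ℓ=12 ⇒ convergent index 11
a_0=19:  p_0=19·1+0=19,  q_0=19·0+1=1
…
a_3=1:  p_3=1·39+20=59,  q_3=1·2+1=3
a_4=4:  p_4=4·59+39=275,  q_4=4·3+2=14
a_5=1:  p_5=1·275+59=334,  q_5=1·14+3=17
…
a_7=1:  p_7=1·6287+334=6621,  q_7=1·320+17=337
a_8=4:  p_8=4·6621+6287=32771,  q_8=4·337+320=1668
a_9=1:  p_9=1·32771+6621=39392,  q_9=1·1668+337=2005
a_10=1:  p_10=1·39392+32771=72163,  q_10=1·2005+1668=3673
a_11=1:  p_11=1·72163+39392=111555,  q_11=1·3673+2005=5678
(x₁, y₁) = (111555, 5678);  111555² − 386·5678² = 1 ✓
k=2:  x_2 = 111555·111555+386·5678·5678 = 24889036049,  y_2 = 111555·5678+5678·111555 = 1266818580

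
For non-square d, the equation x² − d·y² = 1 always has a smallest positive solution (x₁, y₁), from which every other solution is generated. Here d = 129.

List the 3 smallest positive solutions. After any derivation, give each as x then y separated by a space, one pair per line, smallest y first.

[11; 2,1,3,1,6,1,3,1,2,22] for √129; ℓ=10 ⇒ convergent index 9
i=0: a=11 ⇒ p=11, q=1
…
i=2: a=1 ⇒ p=34, q=3
…
i=4: a=1 ⇒ p=159, q=14
…
i=6: a=1 ⇒ p=1238, q=109
…
i=8: a=1 ⇒ p=6031, q=531
i=9: a=2 ⇒ p=16855, q=1484
→ (16855, 1484).  Check: 16855²=284091025, 129·1484²=284091024, difference 1.
(16855+1484√129)^2 = 568182049 + 50025640√129
(16855+1484√129)^3 = 19153416854935 + 1686364322916√129

16855 1484
568182049 50025640
19153416854935 1686364322916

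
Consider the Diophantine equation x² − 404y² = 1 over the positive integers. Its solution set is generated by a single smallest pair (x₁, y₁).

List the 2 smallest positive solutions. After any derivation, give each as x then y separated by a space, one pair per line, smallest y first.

√404 = [20; 10,40, …], period ℓ=2 (even) → k=1
k=0  a_k=20  p_k/q_k = 20/1
k=1  a_k=10  p_k/q_k = 201/10
→ (201, 10).  Check: 201²=40401, 404·10²=40400, difference 1.
(x_2, y_2) = (201·201 + 404·10·10, 201·10 + 10·201) = (80801, 4020)

201 10
80801 4020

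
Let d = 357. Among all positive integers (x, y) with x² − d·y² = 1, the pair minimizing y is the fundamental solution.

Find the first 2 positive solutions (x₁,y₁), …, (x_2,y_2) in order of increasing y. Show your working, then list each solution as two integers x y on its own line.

√357 → a₀=18, period (1,8,2,8,1,36); ℓ=6 even so k=5
i=0: a=18 ⇒ p=18, q=1
…
i=4: a=8 ⇒ p=3042, q=161
i=5: a=1 ⇒ p=3401, q=180
(x₁, y₁) = (3401, 180);  3401² − 357·180² = 1 ✓
(3401+180√357)^2 = 23133601 + 1224360√357

3401 180
23133601 1224360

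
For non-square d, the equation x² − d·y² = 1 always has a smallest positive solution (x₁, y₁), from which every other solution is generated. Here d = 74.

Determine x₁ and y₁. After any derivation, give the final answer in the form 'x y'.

3699 430

[8; 1,1,1,1,16] for √74; ℓ=5 ⇒ convergent index 9
k=0  a_k=8  p_k/q_k = 8/1
…
k=2  a_k=1  p_k/q_k = 17/2
k=3  a_k=1  p_k/q_k = 26/3
…
k=5  a_k=16  p_k/q_k = 714/83
k=6  a_k=1  p_k/q_k = 757/88
k=7  a_k=1  p_k/q_k = 1471/171
k=8  a_k=1  p_k/q_k = 2228/259
k=9  a_k=1  p_k/q_k = 3699/430
fundamental: x₁=3699, y₁=430  (since 13682601 − 74·184900 = 1)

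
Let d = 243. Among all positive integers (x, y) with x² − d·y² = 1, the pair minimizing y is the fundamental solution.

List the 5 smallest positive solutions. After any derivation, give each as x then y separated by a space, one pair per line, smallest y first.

√243 → a₀=15, period (1,1,2,3,15,3,2,1,1,30); ℓ=10 even so k=9
i=0: a=15 ⇒ p=15, q=1
i=1: a=1 ⇒ p=16, q=1
…
i=4: a=3 ⇒ p=265, q=17
…
i=6: a=3 ⇒ p=12424, q=797
…
i=8: a=1 ⇒ p=41325, q=2651
i=9: a=1 ⇒ p=70226, q=4505
→ (70226, 4505).  Check: 70226²=4931691076, 243·4505²=4931691075, difference 1.
(x_2, y_2) = (70226·70226 + 243·4505·4505, 70226·4505 + 4505·70226) = (9863382151, 632736260)
(x_3, y_3) = (70226·9863382151 + 243·4505·632736260, 70226·632736260 + 4505·9863382151) = (1385331749802026, 88869073185015)
(x_4, y_4) = (70226·1385331749802026 + 243·4505·88869073185015, 70226·88869073185015 + 4505·1385331749802026) = (194572614913330773601, 12481839066348990520)
(x_5, y_5) = (70226·194572614913330773601 + 243·4505·12481839066348990520, 70226·12481839066348990520 + 4505·194572614913330773601) = (27328112908421802064005626, 1753099260457979343330025)

70226 4505
9863382151 632736260
1385331749802026 88869073185015
194572614913330773601 12481839066348990520
27328112908421802064005626 1753099260457979343330025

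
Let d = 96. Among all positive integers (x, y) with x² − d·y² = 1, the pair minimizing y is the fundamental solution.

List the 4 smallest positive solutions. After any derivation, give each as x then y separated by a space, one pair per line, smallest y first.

√96 = [9; 1,3,1,18, …], period ℓ=4 (even) → k=3
i=0: a=9 ⇒ p=9, q=1
…
i=2: a=3 ⇒ p=39, q=4
i=3: a=1 ⇒ p=49, q=5
(x₁, y₁) = (49, 5);  49² − 96·5² = 1 ✓
k=2:  x_2 = 49·49+96·5·5 = 4801,  y_2 = 49·5+5·49 = 490
k=3:  x_3 = 49·4801+96·5·490 = 470449,  y_3 = 49·490+5·4801 = 48015
k=4:  x_4 = 49·470449+96·5·48015 = 46099201,  y_4 = 49·48015+5·470449 = 4704980

49 5
4801 490
470449 48015
46099201 4704980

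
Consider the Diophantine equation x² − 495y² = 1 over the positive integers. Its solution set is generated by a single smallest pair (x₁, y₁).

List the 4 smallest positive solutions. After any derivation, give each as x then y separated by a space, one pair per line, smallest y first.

d=495: √d = [22; 4,44] (ℓ=2, even), read p_1/q_1
step 0: (22, 1)  from 22·(1,0) + (0,1)
step 1: (89, 4)  from 4·(22,1) + (1,0)
(x₁, y₁) = (89, 4);  89² − 495·4² = 1 ✓
(89+4√495)^2 = 15841 + 712√495
(89+4√495)^3 = 2819609 + 126732√495
(89+4√495)^4 = 501874561 + 22557584√495

89 4
15841 712
2819609 126732
501874561 22557584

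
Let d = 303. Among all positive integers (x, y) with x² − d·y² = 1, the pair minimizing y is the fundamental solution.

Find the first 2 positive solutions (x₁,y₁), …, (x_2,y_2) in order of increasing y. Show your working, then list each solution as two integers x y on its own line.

d=303: √d = [17; 2,2,5,2,2,34] (ℓ=6, even), read p_5/q_5
k=0  a_k=17  p_k/q_k = 17/1
…
k=3  a_k=5  p_k/q_k = 470/27
k=4  a_k=2  p_k/q_k = 1027/59
k=5  a_k=2  p_k/q_k = 2524/145
fundamental: x₁=2524, y₁=145  (since 6370576 − 303·21025 = 1)
(x_2, y_2) = (2524·2524 + 303·145·145, 2524·145 + 145·2524) = (12741151, 731960)

2524 145
12741151 731960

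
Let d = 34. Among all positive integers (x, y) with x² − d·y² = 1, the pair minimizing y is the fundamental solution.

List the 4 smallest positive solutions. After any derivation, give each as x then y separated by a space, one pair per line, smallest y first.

√34 = [5; 1,4,1,10, …], period ℓ=4 (even) → k=3
a_0=5:  p_0=5·1+0=5,  q_0=5·0+1=1
a_1=1:  p_1=1·5+1=6,  q_1=1·1+0=1
a_2=4:  p_2=4·6+5=29,  q_2=4·1+1=5
a_3=1:  p_3=1·29+6=35,  q_3=1·5+1=6
→ (35, 6).  Check: 35²=1225, 34·6²=1224, difference 1.
(x_2, y_2) = (35·35 + 34·6·6, 35·6 + 6·35) = (2449, 420)
(x_3, y_3) = (35·2449 + 34·6·420, 35·420 + 6·2449) = (171395, 29394)
(x_4, y_4) = (35·171395 + 34·6·29394, 35·29394 + 6·171395) = (11995201, 2057160)

35 6
2449 420
171395 29394
11995201 2057160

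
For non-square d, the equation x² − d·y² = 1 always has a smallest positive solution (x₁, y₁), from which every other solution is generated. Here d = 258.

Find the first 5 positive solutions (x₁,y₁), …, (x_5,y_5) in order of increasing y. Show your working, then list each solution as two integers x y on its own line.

257 16
132097 8224
67897601 4227120
34899234817 2172731456
17938138798337 1116779741264

d=258: √d = [16; 16,32] (ℓ=2, even), read p_1/q_1
step 0: (16, 1)  from 16·(1,0) + (0,1)
step 1: (257, 16)  from 16·(16,1) + (1,0)
fundamental: x₁=257, y₁=16  (since 66049 − 258·256 = 1)
n=2: (257,16)∘(257,16) = (257·257+258·16·16, 257·16+16·257) = (132097,8224)
n=3: (132097,8224)∘(257,16) = (257·132097+258·16·8224, 257·8224+16·132097) = (67897601,4227120)
n=4: (67897601,4227120)∘(257,16) = (257·67897601+258·16·4227120, 257·4227120+16·67897601) = (34899234817,2172731456)
n=5: (34899234817,2172731456)∘(257,16) = (257·34899234817+258·16·2172731456, 257·2172731456+16·34899234817) = (17938138798337,1116779741264)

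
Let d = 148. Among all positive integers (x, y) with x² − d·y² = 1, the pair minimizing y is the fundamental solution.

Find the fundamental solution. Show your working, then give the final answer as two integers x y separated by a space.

[12; 6,24] for √148; ℓ=2 ⇒ convergent index 1
step 0: (12, 1)  from 12·(1,0) + (0,1)
step 1: (73, 6)  from 6·(12,1) + (1,0)
→ (73, 6).  Check: 73²=5329, 148·6²=5328, difference 1.

73 6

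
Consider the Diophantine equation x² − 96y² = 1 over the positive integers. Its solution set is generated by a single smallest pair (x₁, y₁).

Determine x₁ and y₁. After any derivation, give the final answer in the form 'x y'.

√96 = [9; 1,3,1,18, …], period ℓ=4 (even) → k=3
k=0  a_k=9  p_k/q_k = 9/1
k=1  a_k=1  p_k/q_k = 10/1
k=2  a_k=3  p_k/q_k = 39/4
k=3  a_k=1  p_k/q_k = 49/5
→ (49, 5).  Check: 49²=2401, 96·5²=2400, difference 1.

49 5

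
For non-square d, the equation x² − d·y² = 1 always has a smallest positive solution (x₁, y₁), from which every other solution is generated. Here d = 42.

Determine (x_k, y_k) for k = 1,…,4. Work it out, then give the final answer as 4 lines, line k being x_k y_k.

13 2
337 52
8749 1350
227137 35048

√42 → a₀=6, period (2,12); ℓ=2 even so k=1
a_0=6:  p_0=6·1+0=6,  q_0=6·0+1=1
a_1=2:  p_1=2·6+1=13,  q_1=2·1+0=2
fundamental: x₁=13, y₁=2  (since 169 − 42·4 = 1)
(13+2√42)^2 = 337 + 52√42
(13+2√42)^3 = 8749 + 1350√42
(13+2√42)^4 = 227137 + 35048√42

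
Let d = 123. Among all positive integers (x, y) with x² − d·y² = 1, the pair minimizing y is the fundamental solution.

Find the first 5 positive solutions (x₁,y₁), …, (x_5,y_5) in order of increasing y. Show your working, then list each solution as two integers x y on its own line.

d=123: √d = [11; 11,22] (ℓ=2, even), read p_1/q_1
step 0: (11, 1)  from 11·(1,0) + (0,1)
step 1: (122, 11)  from 11·(11,1) + (1,0)
→ (122, 11).  Check: 122²=14884, 123·11²=14883, difference 1.
(122+11√123)^2 = 29767 + 2684√123
(122+11√123)^3 = 7263026 + 654885√123
(122+11√123)^4 = 1772148577 + 159789256√123
(122+11√123)^5 = 432396989762 + 38987923579√123

122 11
29767 2684
7263026 654885
1772148577 159789256
432396989762 38987923579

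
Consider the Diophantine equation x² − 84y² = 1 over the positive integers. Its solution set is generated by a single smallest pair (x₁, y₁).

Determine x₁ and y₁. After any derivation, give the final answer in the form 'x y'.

55 6

√84 = [9; 6,18, …], period ℓ=2 (even) → k=1
k=0  a_k=9  p_k/q_k = 9/1
k=1  a_k=6  p_k/q_k = 55/6
(x₁, y₁) = (55, 6);  55² − 84·6² = 1 ✓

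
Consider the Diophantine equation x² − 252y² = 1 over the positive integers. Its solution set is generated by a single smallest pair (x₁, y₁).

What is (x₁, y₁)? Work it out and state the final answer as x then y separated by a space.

d=252: √d = [15; 1,6,1,30] (ℓ=4, even), read p_3/q_3
step 0: (15, 1)  from 15·(1,0) + (0,1)
step 1: (16, 1)  from 1·(15,1) + (1,0)
step 2: (111, 7)  from 6·(16,1) + (15,1)
step 3: (127, 8)  from 1·(111,7) + (16,1)
fundamental: x₁=127, y₁=8  (since 16129 − 252·64 = 1)

127 8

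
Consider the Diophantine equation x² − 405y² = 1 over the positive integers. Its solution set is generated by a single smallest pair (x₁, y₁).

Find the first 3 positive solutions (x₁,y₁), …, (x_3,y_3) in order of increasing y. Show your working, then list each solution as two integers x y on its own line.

[20; 8,40] for √405; ℓ=2 ⇒ convergent index 1
i=0: a=20 ⇒ p=20, q=1
i=1: a=8 ⇒ p=161, q=8
→ (161, 8).  Check: 161²=25921, 405·8²=25920, difference 1.
n=2: (161,8)∘(161,8) = (161·161+405·8·8, 161·8+8·161) = (51841,2576)
n=3: (51841,2576)∘(161,8) = (161·51841+405·8·2576, 161·2576+8·51841) = (16692641,829464)

161 8
51841 2576
16692641 829464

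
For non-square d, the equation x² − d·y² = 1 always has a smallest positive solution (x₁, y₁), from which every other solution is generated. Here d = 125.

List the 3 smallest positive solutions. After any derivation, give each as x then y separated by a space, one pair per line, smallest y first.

930249 83204
1730726404001 154800875592
3220013013190122249 288006719437081612

d=125: √d = [11; 5,1,1,5,22] (ℓ=5, odd), read p_9/q_9
i=0: a=11 ⇒ p=11, q=1
i=1: a=5 ⇒ p=56, q=5
…
i=4: a=5 ⇒ p=682, q=61
…
i=8: a=1 ⇒ p=167761, q=15005
i=9: a=5 ⇒ p=930249, q=83204
→ (930249, 83204).  Check: 930249²=865363202001, 125·83204²=865363202000, difference 1.
k=2:  x_2 = 930249·930249+125·83204·83204 = 1730726404001,  y_2 = 930249·83204+83204·930249 = 154800875592
k=3:  x_3 = 930249·1730726404001+125·83204·154800875592 = 3220013013190122249,  y_3 = 930249·154800875592+83204·1730726404001 = 288006719437081612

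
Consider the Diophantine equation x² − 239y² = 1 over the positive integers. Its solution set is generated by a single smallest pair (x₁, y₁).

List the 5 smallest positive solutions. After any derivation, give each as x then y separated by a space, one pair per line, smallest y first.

6195120 400729
76759023628799 4965128484960
951062724926484326640 61519133559490389671
11783895416893046404284364801 762236829394135240588726080
146005292350203948217495381647615600 9444297253032328704218497935069529

d=239: √d = [15; 2,5,1,2,4,15,4,2,1,5,2,30] (ℓ=12, even), read p_11/q_11
k=0  a_k=15  p_k/q_k = 15/1
k=1  a_k=2  p_k/q_k = 31/2
…
k=7  a_k=4  p_k/q_k = 154117/9969
…
k=10  a_k=5  p_k/q_k = 2847431/184185
k=11  a_k=2  p_k/q_k = 6195120/400729
fundamental: x₁=6195120, y₁=400729  (since 38379511814400 − 239·160583731441 = 1)
(6195120+400729√239)^2 = 76759023628799 + 4965128484960√239
(6195120+400729√239)^3 = 951062724926484326640 + 61519133559490389671√239
(6195120+400729√239)^4 = 11783895416893046404284364801 + 762236829394135240588726080√239
(6195120+400729√239)^5 = 146005292350203948217495381647615600 + 9444297253032328704218497935069529√239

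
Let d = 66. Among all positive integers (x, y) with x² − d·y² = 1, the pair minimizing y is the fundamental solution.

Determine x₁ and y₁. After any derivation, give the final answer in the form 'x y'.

√66 → a₀=8, period (8,16); ℓ=2 even so k=1
step 0: (8, 1)  from 8·(1,0) + (0,1)
step 1: (65, 8)  from 8·(8,1) + (1,0)
→ (65, 8).  Check: 65²=4225, 66·8²=4224, difference 1.

65 8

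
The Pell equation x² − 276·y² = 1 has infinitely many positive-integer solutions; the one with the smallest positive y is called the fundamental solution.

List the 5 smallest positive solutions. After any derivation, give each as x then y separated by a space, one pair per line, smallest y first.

7775 468
120901249 7277400
1880014414175 113163569532
29234224019520001 1759693498945200
454592181623521601375 27363233795434290468

√276 = [16; 1,1,1,1,2,2,2,1,1,1,1,32, …], period ℓ=12 (even) → k=11
k=0  a_k=16  p_k/q_k = 16/1
…
k=2  a_k=1  p_k/q_k = 33/2
…
k=4  a_k=1  p_k/q_k = 83/5
k=5  a_k=2  p_k/q_k = 216/13
k=6  a_k=2  p_k/q_k = 515/31
k=7  a_k=2  p_k/q_k = 1246/75
…
k=10  a_k=1  p_k/q_k = 4768/287
k=11  a_k=1  p_k/q_k = 7775/468
(x₁, y₁) = (7775, 468);  7775² − 276·468² = 1 ✓
n=2: (7775,468)∘(7775,468) = (7775·7775+276·468·468, 7775·468+468·7775) = (120901249,7277400)
n=3: (120901249,7277400)∘(7775,468) = (7775·120901249+276·468·7277400, 7775·7277400+468·120901249) = (1880014414175,113163569532)
n=4: (1880014414175,113163569532)∘(7775,468) = (7775·1880014414175+276·468·113163569532, 7775·113163569532+468·1880014414175) = (29234224019520001,1759693498945200)
n=5: (29234224019520001,1759693498945200)∘(7775,468) = (7775·29234224019520001+276·468·1759693498945200, 7775·1759693498945200+468·29234224019520001) = (454592181623521601375,27363233795434290468)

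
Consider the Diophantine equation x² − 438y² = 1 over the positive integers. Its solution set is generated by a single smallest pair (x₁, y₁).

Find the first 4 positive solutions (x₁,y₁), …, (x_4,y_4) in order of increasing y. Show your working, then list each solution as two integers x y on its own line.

293 14
171697 8204
100614149 4807530
58959719617 2817204376

√438 → a₀=20, period (1,12,1,40); ℓ=4 even so k=3
i=0: a=20 ⇒ p=20, q=1
i=1: a=1 ⇒ p=21, q=1
i=2: a=12 ⇒ p=272, q=13
i=3: a=1 ⇒ p=293, q=14
fundamental: x₁=293, y₁=14  (since 85849 − 438·196 = 1)
(293+14√438)^2 = 171697 + 8204√438
(293+14√438)^3 = 100614149 + 4807530√438
(293+14√438)^4 = 58959719617 + 2817204376√438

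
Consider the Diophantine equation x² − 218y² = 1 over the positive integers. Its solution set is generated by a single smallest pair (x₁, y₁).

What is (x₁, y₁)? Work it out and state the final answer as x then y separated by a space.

√218 = [14; 1,3,3,1,28, …], period ℓ=5 (odd) → k=9
i=0: a=14 ⇒ p=14, q=1
i=1: a=1 ⇒ p=15, q=1
i=2: a=3 ⇒ p=59, q=4
…
i=5: a=28 ⇒ p=7220, q=489
…
i=7: a=3 ⇒ p=29633, q=2007
i=8: a=3 ⇒ p=96370, q=6527
i=9: a=1 ⇒ p=126003, q=8534
(x₁, y₁) = (126003, 8534);  126003² − 218·8534² = 1 ✓

126003 8534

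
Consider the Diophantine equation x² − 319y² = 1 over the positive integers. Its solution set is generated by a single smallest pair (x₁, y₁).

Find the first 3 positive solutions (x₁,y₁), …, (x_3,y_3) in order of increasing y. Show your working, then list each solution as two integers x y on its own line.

12901780 722361
332911854336799 18639485405160
8590311008090840302660 480965080021169647239

[17; 1,6,5,1,4,…,6,1,34] for √319; ℓ=14 ⇒ convergent index 13
a_0=17:  p_0=17·1+0=17,  q_0=17·0+1=1
a_1=1:  p_1=1·17+1=18,  q_1=1·1+0=1
…
a_3=5:  p_3=5·125+18=643,  q_3=5·7+1=36
a_4=1:  p_4=1·643+125=768,  q_4=1·36+7=43
a_5=4:  p_5=4·768+643=3715,  q_5=4·43+36=208
a_6=3:  p_6=3·3715+768=11913,  q_6=3·208+43=667
…
a_8=3:  p_8=3·15628+11913=58797,  q_8=3·875+667=3292
a_9=4:  p_9=4·58797+15628=250816,  q_9=4·3292+875=14043
…
a_11=5:  p_11=5·309613+250816=1798881,  q_11=5·17335+14043=100718
a_12=6:  p_12=6·1798881+309613=11102899,  q_12=6·100718+17335=621643
a_13=1:  p_13=1·11102899+1798881=12901780,  q_13=1·621643+100718=722361
fundamental: x₁=12901780, y₁=722361  (since 166455927168400 − 319·521805414321 = 1)
k=2:  x_2 = 12901780·12901780+319·722361·722361 = 332911854336799,  y_2 = 12901780·722361+722361·12901780 = 18639485405160
k=3:  x_3 = 12901780·332911854336799+319·722361·18639485405160 = 8590311008090840302660,  y_3 = 12901780·18639485405160+722361·332911854336799 = 480965080021169647239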